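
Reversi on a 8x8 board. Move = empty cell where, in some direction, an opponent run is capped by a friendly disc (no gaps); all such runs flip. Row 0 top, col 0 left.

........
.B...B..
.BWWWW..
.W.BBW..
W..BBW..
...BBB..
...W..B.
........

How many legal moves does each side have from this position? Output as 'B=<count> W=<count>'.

Answer: B=11 W=12

Derivation:
-- B to move --
(1,2): flips 1 -> legal
(1,3): flips 1 -> legal
(1,4): flips 1 -> legal
(1,6): flips 1 -> legal
(2,0): no bracket -> illegal
(2,6): flips 5 -> legal
(3,0): no bracket -> illegal
(3,2): no bracket -> illegal
(3,6): flips 2 -> legal
(4,1): flips 1 -> legal
(4,2): no bracket -> illegal
(4,6): flips 1 -> legal
(5,0): no bracket -> illegal
(5,1): no bracket -> illegal
(5,2): no bracket -> illegal
(5,6): flips 1 -> legal
(6,2): no bracket -> illegal
(6,4): no bracket -> illegal
(7,2): flips 1 -> legal
(7,3): flips 1 -> legal
(7,4): no bracket -> illegal
B mobility = 11
-- W to move --
(0,0): flips 1 -> legal
(0,1): flips 2 -> legal
(0,2): no bracket -> illegal
(0,4): no bracket -> illegal
(0,5): flips 1 -> legal
(0,6): flips 1 -> legal
(1,0): no bracket -> illegal
(1,2): no bracket -> illegal
(1,4): no bracket -> illegal
(1,6): no bracket -> illegal
(2,0): flips 1 -> legal
(2,6): no bracket -> illegal
(3,0): no bracket -> illegal
(3,2): flips 2 -> legal
(4,2): flips 3 -> legal
(4,6): no bracket -> illegal
(5,2): flips 2 -> legal
(5,6): no bracket -> illegal
(5,7): no bracket -> illegal
(6,2): flips 2 -> legal
(6,4): flips 3 -> legal
(6,5): flips 1 -> legal
(6,7): no bracket -> illegal
(7,5): no bracket -> illegal
(7,6): no bracket -> illegal
(7,7): flips 4 -> legal
W mobility = 12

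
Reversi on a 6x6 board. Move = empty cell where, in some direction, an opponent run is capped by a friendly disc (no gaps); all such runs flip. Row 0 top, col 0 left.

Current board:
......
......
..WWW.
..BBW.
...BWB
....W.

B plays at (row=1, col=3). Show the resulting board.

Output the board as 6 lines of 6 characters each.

Answer: ......
...B..
..WBW.
..BBW.
...BWB
....W.

Derivation:
Place B at (1,3); scan 8 dirs for brackets.
Dir NW: first cell '.' (not opp) -> no flip
Dir N: first cell '.' (not opp) -> no flip
Dir NE: first cell '.' (not opp) -> no flip
Dir W: first cell '.' (not opp) -> no flip
Dir E: first cell '.' (not opp) -> no flip
Dir SW: opp run (2,2), next='.' -> no flip
Dir S: opp run (2,3) capped by B -> flip
Dir SE: opp run (2,4), next='.' -> no flip
All flips: (2,3)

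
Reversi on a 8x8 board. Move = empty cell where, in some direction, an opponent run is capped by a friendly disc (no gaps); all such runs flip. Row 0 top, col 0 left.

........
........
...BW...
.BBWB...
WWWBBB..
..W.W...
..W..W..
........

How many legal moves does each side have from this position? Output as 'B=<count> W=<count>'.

-- B to move --
(1,3): no bracket -> illegal
(1,4): flips 1 -> legal
(1,5): no bracket -> illegal
(2,2): flips 1 -> legal
(2,5): flips 1 -> legal
(3,0): no bracket -> illegal
(3,5): no bracket -> illegal
(5,0): flips 1 -> legal
(5,1): flips 1 -> legal
(5,3): flips 1 -> legal
(5,5): no bracket -> illegal
(5,6): no bracket -> illegal
(6,1): flips 1 -> legal
(6,3): flips 1 -> legal
(6,4): flips 1 -> legal
(6,6): no bracket -> illegal
(7,1): no bracket -> illegal
(7,2): flips 3 -> legal
(7,3): no bracket -> illegal
(7,4): no bracket -> illegal
(7,5): no bracket -> illegal
(7,6): flips 2 -> legal
B mobility = 11
-- W to move --
(1,2): no bracket -> illegal
(1,3): flips 1 -> legal
(1,4): flips 2 -> legal
(2,0): flips 1 -> legal
(2,1): flips 3 -> legal
(2,2): flips 3 -> legal
(2,5): flips 2 -> legal
(3,0): flips 2 -> legal
(3,5): flips 1 -> legal
(3,6): flips 1 -> legal
(4,6): flips 3 -> legal
(5,3): flips 1 -> legal
(5,5): flips 1 -> legal
(5,6): no bracket -> illegal
W mobility = 12

Answer: B=11 W=12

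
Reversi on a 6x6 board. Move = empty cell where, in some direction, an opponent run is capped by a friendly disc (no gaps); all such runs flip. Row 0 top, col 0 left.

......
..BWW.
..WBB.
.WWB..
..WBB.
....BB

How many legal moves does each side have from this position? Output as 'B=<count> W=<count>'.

-- B to move --
(0,2): flips 1 -> legal
(0,3): flips 1 -> legal
(0,4): flips 1 -> legal
(0,5): flips 1 -> legal
(1,1): flips 1 -> legal
(1,5): flips 2 -> legal
(2,0): no bracket -> illegal
(2,1): flips 2 -> legal
(2,5): no bracket -> illegal
(3,0): flips 2 -> legal
(4,0): no bracket -> illegal
(4,1): flips 2 -> legal
(5,1): flips 1 -> legal
(5,2): flips 3 -> legal
(5,3): no bracket -> illegal
B mobility = 11
-- W to move --
(0,1): no bracket -> illegal
(0,2): flips 1 -> legal
(0,3): no bracket -> illegal
(1,1): flips 1 -> legal
(1,5): flips 2 -> legal
(2,1): no bracket -> illegal
(2,5): flips 2 -> legal
(3,4): flips 2 -> legal
(3,5): flips 1 -> legal
(4,5): flips 2 -> legal
(5,2): no bracket -> illegal
(5,3): flips 3 -> legal
W mobility = 8

Answer: B=11 W=8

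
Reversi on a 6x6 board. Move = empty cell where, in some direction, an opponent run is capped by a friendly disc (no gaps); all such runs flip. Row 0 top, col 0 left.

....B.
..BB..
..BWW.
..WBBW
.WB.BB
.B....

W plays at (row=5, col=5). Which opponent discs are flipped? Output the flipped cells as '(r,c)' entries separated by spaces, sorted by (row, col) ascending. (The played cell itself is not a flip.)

Dir NW: opp run (4,4) (3,3) (2,2), next='.' -> no flip
Dir N: opp run (4,5) capped by W -> flip
Dir NE: edge -> no flip
Dir W: first cell '.' (not opp) -> no flip
Dir E: edge -> no flip
Dir SW: edge -> no flip
Dir S: edge -> no flip
Dir SE: edge -> no flip

Answer: (4,5)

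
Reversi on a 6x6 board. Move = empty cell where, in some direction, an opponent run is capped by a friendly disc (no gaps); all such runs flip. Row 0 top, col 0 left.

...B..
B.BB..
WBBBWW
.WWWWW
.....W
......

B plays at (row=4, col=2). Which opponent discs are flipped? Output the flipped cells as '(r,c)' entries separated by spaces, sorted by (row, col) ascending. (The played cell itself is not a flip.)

Answer: (3,2)

Derivation:
Dir NW: opp run (3,1) (2,0), next=edge -> no flip
Dir N: opp run (3,2) capped by B -> flip
Dir NE: opp run (3,3) (2,4), next='.' -> no flip
Dir W: first cell '.' (not opp) -> no flip
Dir E: first cell '.' (not opp) -> no flip
Dir SW: first cell '.' (not opp) -> no flip
Dir S: first cell '.' (not opp) -> no flip
Dir SE: first cell '.' (not opp) -> no flip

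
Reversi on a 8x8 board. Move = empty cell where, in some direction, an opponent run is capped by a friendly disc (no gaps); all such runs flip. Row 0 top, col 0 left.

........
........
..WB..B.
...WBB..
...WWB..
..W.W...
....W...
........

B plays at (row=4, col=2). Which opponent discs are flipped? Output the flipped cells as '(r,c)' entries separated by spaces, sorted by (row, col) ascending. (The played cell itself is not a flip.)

Answer: (4,3) (4,4)

Derivation:
Dir NW: first cell '.' (not opp) -> no flip
Dir N: first cell '.' (not opp) -> no flip
Dir NE: opp run (3,3), next='.' -> no flip
Dir W: first cell '.' (not opp) -> no flip
Dir E: opp run (4,3) (4,4) capped by B -> flip
Dir SW: first cell '.' (not opp) -> no flip
Dir S: opp run (5,2), next='.' -> no flip
Dir SE: first cell '.' (not opp) -> no flip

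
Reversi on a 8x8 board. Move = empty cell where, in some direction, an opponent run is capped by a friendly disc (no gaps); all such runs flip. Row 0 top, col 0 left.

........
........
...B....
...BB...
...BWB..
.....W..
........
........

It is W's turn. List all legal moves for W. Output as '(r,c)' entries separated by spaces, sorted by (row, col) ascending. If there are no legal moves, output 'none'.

Answer: (2,2) (2,4) (3,5) (4,2) (4,6)

Derivation:
(1,2): no bracket -> illegal
(1,3): no bracket -> illegal
(1,4): no bracket -> illegal
(2,2): flips 1 -> legal
(2,4): flips 1 -> legal
(2,5): no bracket -> illegal
(3,2): no bracket -> illegal
(3,5): flips 1 -> legal
(3,6): no bracket -> illegal
(4,2): flips 1 -> legal
(4,6): flips 1 -> legal
(5,2): no bracket -> illegal
(5,3): no bracket -> illegal
(5,4): no bracket -> illegal
(5,6): no bracket -> illegal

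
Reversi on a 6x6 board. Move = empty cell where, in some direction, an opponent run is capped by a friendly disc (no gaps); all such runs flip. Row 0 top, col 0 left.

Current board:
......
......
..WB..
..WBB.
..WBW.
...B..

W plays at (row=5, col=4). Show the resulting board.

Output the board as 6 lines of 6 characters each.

Place W at (5,4); scan 8 dirs for brackets.
Dir NW: opp run (4,3) capped by W -> flip
Dir N: first cell 'W' (not opp) -> no flip
Dir NE: first cell '.' (not opp) -> no flip
Dir W: opp run (5,3), next='.' -> no flip
Dir E: first cell '.' (not opp) -> no flip
Dir SW: edge -> no flip
Dir S: edge -> no flip
Dir SE: edge -> no flip
All flips: (4,3)

Answer: ......
......
..WB..
..WBB.
..WWW.
...BW.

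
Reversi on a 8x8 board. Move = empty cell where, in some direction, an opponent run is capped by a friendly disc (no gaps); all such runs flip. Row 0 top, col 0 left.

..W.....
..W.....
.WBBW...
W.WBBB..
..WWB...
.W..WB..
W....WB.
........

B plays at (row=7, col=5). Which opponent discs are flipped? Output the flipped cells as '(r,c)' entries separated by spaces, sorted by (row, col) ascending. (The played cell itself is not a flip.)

Answer: (6,5)

Derivation:
Dir NW: first cell '.' (not opp) -> no flip
Dir N: opp run (6,5) capped by B -> flip
Dir NE: first cell 'B' (not opp) -> no flip
Dir W: first cell '.' (not opp) -> no flip
Dir E: first cell '.' (not opp) -> no flip
Dir SW: edge -> no flip
Dir S: edge -> no flip
Dir SE: edge -> no flip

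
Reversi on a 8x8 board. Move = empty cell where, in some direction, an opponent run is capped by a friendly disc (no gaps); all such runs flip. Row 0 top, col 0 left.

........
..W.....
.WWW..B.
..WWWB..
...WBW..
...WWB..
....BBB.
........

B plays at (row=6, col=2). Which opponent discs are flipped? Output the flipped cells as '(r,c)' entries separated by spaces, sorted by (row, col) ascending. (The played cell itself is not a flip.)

Dir NW: first cell '.' (not opp) -> no flip
Dir N: first cell '.' (not opp) -> no flip
Dir NE: opp run (5,3) capped by B -> flip
Dir W: first cell '.' (not opp) -> no flip
Dir E: first cell '.' (not opp) -> no flip
Dir SW: first cell '.' (not opp) -> no flip
Dir S: first cell '.' (not opp) -> no flip
Dir SE: first cell '.' (not opp) -> no flip

Answer: (5,3)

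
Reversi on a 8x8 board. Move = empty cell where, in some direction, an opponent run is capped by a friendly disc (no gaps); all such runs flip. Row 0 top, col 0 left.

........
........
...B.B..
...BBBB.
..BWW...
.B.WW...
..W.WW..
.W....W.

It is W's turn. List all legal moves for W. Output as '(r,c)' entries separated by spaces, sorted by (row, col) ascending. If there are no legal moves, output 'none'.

(1,2): no bracket -> illegal
(1,3): flips 2 -> legal
(1,4): no bracket -> illegal
(1,5): no bracket -> illegal
(1,6): flips 2 -> legal
(2,2): flips 1 -> legal
(2,4): flips 1 -> legal
(2,6): flips 1 -> legal
(2,7): no bracket -> illegal
(3,1): flips 1 -> legal
(3,2): no bracket -> illegal
(3,7): no bracket -> illegal
(4,0): flips 1 -> legal
(4,1): flips 1 -> legal
(4,5): no bracket -> illegal
(4,6): no bracket -> illegal
(4,7): no bracket -> illegal
(5,0): no bracket -> illegal
(5,2): no bracket -> illegal
(6,0): no bracket -> illegal
(6,1): no bracket -> illegal

Answer: (1,3) (1,6) (2,2) (2,4) (2,6) (3,1) (4,0) (4,1)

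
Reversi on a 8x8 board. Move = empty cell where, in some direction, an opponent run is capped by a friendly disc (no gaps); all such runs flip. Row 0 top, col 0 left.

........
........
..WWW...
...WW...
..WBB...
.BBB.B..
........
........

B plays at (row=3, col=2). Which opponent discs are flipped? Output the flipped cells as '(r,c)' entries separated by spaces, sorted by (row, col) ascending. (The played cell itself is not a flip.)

Dir NW: first cell '.' (not opp) -> no flip
Dir N: opp run (2,2), next='.' -> no flip
Dir NE: opp run (2,3), next='.' -> no flip
Dir W: first cell '.' (not opp) -> no flip
Dir E: opp run (3,3) (3,4), next='.' -> no flip
Dir SW: first cell '.' (not opp) -> no flip
Dir S: opp run (4,2) capped by B -> flip
Dir SE: first cell 'B' (not opp) -> no flip

Answer: (4,2)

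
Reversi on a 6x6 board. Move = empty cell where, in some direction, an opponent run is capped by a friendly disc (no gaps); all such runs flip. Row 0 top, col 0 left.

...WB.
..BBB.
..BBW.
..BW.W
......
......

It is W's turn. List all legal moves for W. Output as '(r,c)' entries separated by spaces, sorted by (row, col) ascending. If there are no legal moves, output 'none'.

Answer: (0,2) (0,5) (1,1) (2,1) (2,5) (3,1)

Derivation:
(0,1): no bracket -> illegal
(0,2): flips 1 -> legal
(0,5): flips 1 -> legal
(1,1): flips 1 -> legal
(1,5): no bracket -> illegal
(2,1): flips 3 -> legal
(2,5): flips 1 -> legal
(3,1): flips 1 -> legal
(3,4): no bracket -> illegal
(4,1): no bracket -> illegal
(4,2): no bracket -> illegal
(4,3): no bracket -> illegal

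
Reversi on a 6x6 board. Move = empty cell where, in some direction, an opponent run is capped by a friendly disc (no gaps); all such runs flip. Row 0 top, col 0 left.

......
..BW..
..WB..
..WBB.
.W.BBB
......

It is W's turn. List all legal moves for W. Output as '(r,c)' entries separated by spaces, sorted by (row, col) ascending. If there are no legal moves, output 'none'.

(0,1): no bracket -> illegal
(0,2): flips 1 -> legal
(0,3): no bracket -> illegal
(1,1): flips 1 -> legal
(1,4): flips 1 -> legal
(2,1): no bracket -> illegal
(2,4): flips 1 -> legal
(2,5): no bracket -> illegal
(3,5): flips 2 -> legal
(4,2): no bracket -> illegal
(5,2): no bracket -> illegal
(5,3): flips 3 -> legal
(5,4): flips 1 -> legal
(5,5): flips 2 -> legal

Answer: (0,2) (1,1) (1,4) (2,4) (3,5) (5,3) (5,4) (5,5)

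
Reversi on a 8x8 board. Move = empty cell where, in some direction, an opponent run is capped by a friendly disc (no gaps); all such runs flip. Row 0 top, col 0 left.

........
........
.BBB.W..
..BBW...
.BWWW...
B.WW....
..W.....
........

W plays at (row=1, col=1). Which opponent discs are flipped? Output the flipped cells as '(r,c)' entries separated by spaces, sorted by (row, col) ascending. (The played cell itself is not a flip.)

Answer: (2,2) (3,3)

Derivation:
Dir NW: first cell '.' (not opp) -> no flip
Dir N: first cell '.' (not opp) -> no flip
Dir NE: first cell '.' (not opp) -> no flip
Dir W: first cell '.' (not opp) -> no flip
Dir E: first cell '.' (not opp) -> no flip
Dir SW: first cell '.' (not opp) -> no flip
Dir S: opp run (2,1), next='.' -> no flip
Dir SE: opp run (2,2) (3,3) capped by W -> flip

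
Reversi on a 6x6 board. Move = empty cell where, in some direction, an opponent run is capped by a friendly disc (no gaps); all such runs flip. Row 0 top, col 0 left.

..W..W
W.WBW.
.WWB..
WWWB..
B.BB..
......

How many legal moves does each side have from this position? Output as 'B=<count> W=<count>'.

-- B to move --
(0,0): no bracket -> illegal
(0,1): flips 1 -> legal
(0,3): no bracket -> illegal
(0,4): no bracket -> illegal
(1,1): flips 2 -> legal
(1,5): flips 1 -> legal
(2,0): flips 4 -> legal
(2,4): no bracket -> illegal
(2,5): no bracket -> illegal
(4,1): flips 1 -> legal
B mobility = 5
-- W to move --
(0,3): no bracket -> illegal
(0,4): flips 1 -> legal
(2,4): flips 2 -> legal
(3,4): flips 2 -> legal
(4,1): no bracket -> illegal
(4,4): flips 1 -> legal
(5,0): flips 1 -> legal
(5,1): no bracket -> illegal
(5,2): flips 1 -> legal
(5,3): flips 1 -> legal
(5,4): flips 1 -> legal
W mobility = 8

Answer: B=5 W=8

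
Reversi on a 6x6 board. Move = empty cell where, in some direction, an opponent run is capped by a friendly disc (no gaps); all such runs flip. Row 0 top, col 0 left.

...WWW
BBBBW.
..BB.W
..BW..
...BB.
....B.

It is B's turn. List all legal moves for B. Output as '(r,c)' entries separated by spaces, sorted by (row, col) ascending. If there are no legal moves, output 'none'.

(0,2): no bracket -> illegal
(1,5): flips 1 -> legal
(2,4): no bracket -> illegal
(3,4): flips 1 -> legal
(3,5): no bracket -> illegal
(4,2): no bracket -> illegal

Answer: (1,5) (3,4)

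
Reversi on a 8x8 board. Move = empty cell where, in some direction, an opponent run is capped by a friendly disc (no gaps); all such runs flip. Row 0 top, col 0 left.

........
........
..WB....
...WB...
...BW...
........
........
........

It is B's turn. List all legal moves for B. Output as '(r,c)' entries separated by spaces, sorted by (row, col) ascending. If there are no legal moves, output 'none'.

(1,1): no bracket -> illegal
(1,2): no bracket -> illegal
(1,3): no bracket -> illegal
(2,1): flips 1 -> legal
(2,4): no bracket -> illegal
(3,1): no bracket -> illegal
(3,2): flips 1 -> legal
(3,5): no bracket -> illegal
(4,2): no bracket -> illegal
(4,5): flips 1 -> legal
(5,3): no bracket -> illegal
(5,4): flips 1 -> legal
(5,5): no bracket -> illegal

Answer: (2,1) (3,2) (4,5) (5,4)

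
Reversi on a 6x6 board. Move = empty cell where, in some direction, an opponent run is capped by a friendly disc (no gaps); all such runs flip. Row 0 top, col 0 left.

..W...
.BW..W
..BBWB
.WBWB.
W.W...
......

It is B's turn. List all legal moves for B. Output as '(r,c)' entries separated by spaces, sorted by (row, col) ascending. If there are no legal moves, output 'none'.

Answer: (0,1) (0,5) (1,3) (1,4) (3,0) (4,3) (4,4) (5,2)

Derivation:
(0,1): flips 1 -> legal
(0,3): no bracket -> illegal
(0,4): no bracket -> illegal
(0,5): flips 1 -> legal
(1,3): flips 1 -> legal
(1,4): flips 1 -> legal
(2,0): no bracket -> illegal
(2,1): no bracket -> illegal
(3,0): flips 1 -> legal
(3,5): no bracket -> illegal
(4,1): no bracket -> illegal
(4,3): flips 1 -> legal
(4,4): flips 1 -> legal
(5,0): no bracket -> illegal
(5,1): no bracket -> illegal
(5,2): flips 1 -> legal
(5,3): no bracket -> illegal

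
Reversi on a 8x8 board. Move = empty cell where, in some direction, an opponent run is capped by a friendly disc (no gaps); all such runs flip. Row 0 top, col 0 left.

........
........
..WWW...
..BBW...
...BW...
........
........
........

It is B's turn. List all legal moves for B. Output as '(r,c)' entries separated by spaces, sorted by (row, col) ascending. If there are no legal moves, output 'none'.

Answer: (1,1) (1,2) (1,3) (1,4) (1,5) (2,5) (3,5) (4,5) (5,5)

Derivation:
(1,1): flips 1 -> legal
(1,2): flips 1 -> legal
(1,3): flips 1 -> legal
(1,4): flips 1 -> legal
(1,5): flips 1 -> legal
(2,1): no bracket -> illegal
(2,5): flips 1 -> legal
(3,1): no bracket -> illegal
(3,5): flips 1 -> legal
(4,5): flips 1 -> legal
(5,3): no bracket -> illegal
(5,4): no bracket -> illegal
(5,5): flips 1 -> legal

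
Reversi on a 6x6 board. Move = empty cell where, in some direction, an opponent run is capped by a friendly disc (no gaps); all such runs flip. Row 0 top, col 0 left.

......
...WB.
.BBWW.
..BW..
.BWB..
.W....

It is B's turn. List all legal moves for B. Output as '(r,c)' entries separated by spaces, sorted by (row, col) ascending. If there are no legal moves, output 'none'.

(0,2): no bracket -> illegal
(0,3): flips 3 -> legal
(0,4): flips 1 -> legal
(1,2): flips 1 -> legal
(1,5): no bracket -> illegal
(2,5): flips 2 -> legal
(3,1): no bracket -> illegal
(3,4): flips 2 -> legal
(3,5): no bracket -> illegal
(4,0): no bracket -> illegal
(4,4): flips 1 -> legal
(5,0): no bracket -> illegal
(5,2): flips 1 -> legal
(5,3): no bracket -> illegal

Answer: (0,3) (0,4) (1,2) (2,5) (3,4) (4,4) (5,2)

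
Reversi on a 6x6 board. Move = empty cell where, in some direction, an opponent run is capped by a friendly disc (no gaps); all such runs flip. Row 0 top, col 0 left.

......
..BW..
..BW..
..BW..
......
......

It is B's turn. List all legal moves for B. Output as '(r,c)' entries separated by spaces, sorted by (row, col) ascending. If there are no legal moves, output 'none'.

(0,2): no bracket -> illegal
(0,3): no bracket -> illegal
(0,4): flips 1 -> legal
(1,4): flips 2 -> legal
(2,4): flips 1 -> legal
(3,4): flips 2 -> legal
(4,2): no bracket -> illegal
(4,3): no bracket -> illegal
(4,4): flips 1 -> legal

Answer: (0,4) (1,4) (2,4) (3,4) (4,4)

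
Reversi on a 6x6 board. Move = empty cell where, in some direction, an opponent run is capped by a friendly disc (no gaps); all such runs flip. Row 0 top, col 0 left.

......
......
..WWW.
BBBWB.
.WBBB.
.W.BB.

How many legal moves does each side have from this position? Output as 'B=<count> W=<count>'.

Answer: B=8 W=6

Derivation:
-- B to move --
(1,1): flips 2 -> legal
(1,2): flips 2 -> legal
(1,3): flips 3 -> legal
(1,4): flips 2 -> legal
(1,5): flips 2 -> legal
(2,1): no bracket -> illegal
(2,5): no bracket -> illegal
(3,5): no bracket -> illegal
(4,0): flips 1 -> legal
(5,0): flips 1 -> legal
(5,2): flips 1 -> legal
B mobility = 8
-- W to move --
(2,0): no bracket -> illegal
(2,1): flips 1 -> legal
(2,5): no bracket -> illegal
(3,5): flips 1 -> legal
(4,0): flips 1 -> legal
(4,5): flips 4 -> legal
(5,2): flips 2 -> legal
(5,5): flips 1 -> legal
W mobility = 6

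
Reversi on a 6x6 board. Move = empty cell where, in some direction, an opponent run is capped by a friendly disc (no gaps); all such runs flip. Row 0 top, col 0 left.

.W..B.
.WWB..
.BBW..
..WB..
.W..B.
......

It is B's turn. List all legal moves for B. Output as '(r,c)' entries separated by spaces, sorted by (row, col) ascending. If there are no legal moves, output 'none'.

(0,0): flips 1 -> legal
(0,2): flips 1 -> legal
(0,3): flips 1 -> legal
(1,0): flips 2 -> legal
(1,4): no bracket -> illegal
(2,0): no bracket -> illegal
(2,4): flips 1 -> legal
(3,0): no bracket -> illegal
(3,1): flips 1 -> legal
(3,4): no bracket -> illegal
(4,0): no bracket -> illegal
(4,2): flips 1 -> legal
(4,3): flips 1 -> legal
(5,0): no bracket -> illegal
(5,1): no bracket -> illegal
(5,2): no bracket -> illegal

Answer: (0,0) (0,2) (0,3) (1,0) (2,4) (3,1) (4,2) (4,3)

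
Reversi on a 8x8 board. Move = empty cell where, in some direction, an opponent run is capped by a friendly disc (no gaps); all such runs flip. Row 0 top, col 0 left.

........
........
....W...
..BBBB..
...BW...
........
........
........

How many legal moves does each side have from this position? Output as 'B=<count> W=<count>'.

-- B to move --
(1,3): flips 1 -> legal
(1,4): flips 1 -> legal
(1,5): flips 1 -> legal
(2,3): no bracket -> illegal
(2,5): no bracket -> illegal
(4,5): flips 1 -> legal
(5,3): flips 1 -> legal
(5,4): flips 1 -> legal
(5,5): flips 1 -> legal
B mobility = 7
-- W to move --
(2,1): no bracket -> illegal
(2,2): flips 1 -> legal
(2,3): no bracket -> illegal
(2,5): no bracket -> illegal
(2,6): flips 1 -> legal
(3,1): no bracket -> illegal
(3,6): no bracket -> illegal
(4,1): no bracket -> illegal
(4,2): flips 2 -> legal
(4,5): no bracket -> illegal
(4,6): flips 1 -> legal
(5,2): no bracket -> illegal
(5,3): no bracket -> illegal
(5,4): no bracket -> illegal
W mobility = 4

Answer: B=7 W=4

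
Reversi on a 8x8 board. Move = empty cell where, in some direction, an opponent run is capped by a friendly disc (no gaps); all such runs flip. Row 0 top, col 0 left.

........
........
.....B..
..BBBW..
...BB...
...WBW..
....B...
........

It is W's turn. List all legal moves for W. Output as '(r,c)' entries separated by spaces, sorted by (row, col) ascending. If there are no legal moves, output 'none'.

(1,4): no bracket -> illegal
(1,5): flips 1 -> legal
(1,6): no bracket -> illegal
(2,1): no bracket -> illegal
(2,2): flips 2 -> legal
(2,3): flips 2 -> legal
(2,4): no bracket -> illegal
(2,6): no bracket -> illegal
(3,1): flips 3 -> legal
(3,6): no bracket -> illegal
(4,1): no bracket -> illegal
(4,2): no bracket -> illegal
(4,5): no bracket -> illegal
(5,2): no bracket -> illegal
(6,3): no bracket -> illegal
(6,5): no bracket -> illegal
(7,3): flips 1 -> legal
(7,4): no bracket -> illegal
(7,5): flips 1 -> legal

Answer: (1,5) (2,2) (2,3) (3,1) (7,3) (7,5)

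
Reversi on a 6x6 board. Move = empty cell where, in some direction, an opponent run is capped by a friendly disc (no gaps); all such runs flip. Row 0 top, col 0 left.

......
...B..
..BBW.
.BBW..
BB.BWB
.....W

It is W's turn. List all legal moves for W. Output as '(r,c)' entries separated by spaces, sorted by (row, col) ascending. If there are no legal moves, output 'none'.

Answer: (0,2) (0,3) (1,1) (2,1) (3,0) (3,5) (4,2) (5,3)

Derivation:
(0,2): flips 1 -> legal
(0,3): flips 2 -> legal
(0,4): no bracket -> illegal
(1,1): flips 1 -> legal
(1,2): no bracket -> illegal
(1,4): no bracket -> illegal
(2,0): no bracket -> illegal
(2,1): flips 2 -> legal
(3,0): flips 2 -> legal
(3,4): no bracket -> illegal
(3,5): flips 1 -> legal
(4,2): flips 1 -> legal
(5,0): no bracket -> illegal
(5,1): no bracket -> illegal
(5,2): no bracket -> illegal
(5,3): flips 1 -> legal
(5,4): no bracket -> illegal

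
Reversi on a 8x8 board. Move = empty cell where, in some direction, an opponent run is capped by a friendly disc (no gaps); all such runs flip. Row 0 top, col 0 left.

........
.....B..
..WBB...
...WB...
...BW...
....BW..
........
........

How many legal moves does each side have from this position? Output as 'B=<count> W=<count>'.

-- B to move --
(1,1): no bracket -> illegal
(1,2): no bracket -> illegal
(1,3): no bracket -> illegal
(2,1): flips 1 -> legal
(3,1): no bracket -> illegal
(3,2): flips 1 -> legal
(3,5): no bracket -> illegal
(4,2): flips 1 -> legal
(4,5): flips 1 -> legal
(4,6): no bracket -> illegal
(5,3): no bracket -> illegal
(5,6): flips 1 -> legal
(6,4): no bracket -> illegal
(6,5): no bracket -> illegal
(6,6): no bracket -> illegal
B mobility = 5
-- W to move --
(0,4): no bracket -> illegal
(0,5): no bracket -> illegal
(0,6): flips 2 -> legal
(1,2): no bracket -> illegal
(1,3): flips 1 -> legal
(1,4): flips 2 -> legal
(1,6): no bracket -> illegal
(2,5): flips 2 -> legal
(2,6): no bracket -> illegal
(3,2): no bracket -> illegal
(3,5): flips 1 -> legal
(4,2): flips 1 -> legal
(4,5): no bracket -> illegal
(5,2): no bracket -> illegal
(5,3): flips 2 -> legal
(6,3): no bracket -> illegal
(6,4): flips 1 -> legal
(6,5): no bracket -> illegal
W mobility = 8

Answer: B=5 W=8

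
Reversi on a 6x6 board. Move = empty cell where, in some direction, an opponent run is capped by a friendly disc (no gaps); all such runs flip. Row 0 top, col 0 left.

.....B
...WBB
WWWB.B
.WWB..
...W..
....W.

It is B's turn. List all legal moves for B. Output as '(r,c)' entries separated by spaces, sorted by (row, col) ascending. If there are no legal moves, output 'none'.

(0,2): no bracket -> illegal
(0,3): flips 1 -> legal
(0,4): no bracket -> illegal
(1,0): no bracket -> illegal
(1,1): flips 1 -> legal
(1,2): flips 1 -> legal
(2,4): no bracket -> illegal
(3,0): flips 2 -> legal
(3,4): no bracket -> illegal
(4,0): no bracket -> illegal
(4,1): flips 1 -> legal
(4,2): no bracket -> illegal
(4,4): no bracket -> illegal
(4,5): no bracket -> illegal
(5,2): no bracket -> illegal
(5,3): flips 1 -> legal
(5,5): no bracket -> illegal

Answer: (0,3) (1,1) (1,2) (3,0) (4,1) (5,3)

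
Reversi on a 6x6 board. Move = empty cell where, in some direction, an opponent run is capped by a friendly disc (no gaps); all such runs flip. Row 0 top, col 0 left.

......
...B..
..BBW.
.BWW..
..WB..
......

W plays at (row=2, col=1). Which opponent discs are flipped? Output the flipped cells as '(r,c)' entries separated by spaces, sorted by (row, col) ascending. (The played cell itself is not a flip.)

Answer: (2,2) (2,3)

Derivation:
Dir NW: first cell '.' (not opp) -> no flip
Dir N: first cell '.' (not opp) -> no flip
Dir NE: first cell '.' (not opp) -> no flip
Dir W: first cell '.' (not opp) -> no flip
Dir E: opp run (2,2) (2,3) capped by W -> flip
Dir SW: first cell '.' (not opp) -> no flip
Dir S: opp run (3,1), next='.' -> no flip
Dir SE: first cell 'W' (not opp) -> no flip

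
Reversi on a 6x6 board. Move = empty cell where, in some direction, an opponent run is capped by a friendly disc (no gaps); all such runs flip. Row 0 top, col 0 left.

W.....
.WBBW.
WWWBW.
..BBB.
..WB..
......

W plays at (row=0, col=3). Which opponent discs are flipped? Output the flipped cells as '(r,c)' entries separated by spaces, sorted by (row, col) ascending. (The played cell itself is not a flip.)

Dir NW: edge -> no flip
Dir N: edge -> no flip
Dir NE: edge -> no flip
Dir W: first cell '.' (not opp) -> no flip
Dir E: first cell '.' (not opp) -> no flip
Dir SW: opp run (1,2) capped by W -> flip
Dir S: opp run (1,3) (2,3) (3,3) (4,3), next='.' -> no flip
Dir SE: first cell 'W' (not opp) -> no flip

Answer: (1,2)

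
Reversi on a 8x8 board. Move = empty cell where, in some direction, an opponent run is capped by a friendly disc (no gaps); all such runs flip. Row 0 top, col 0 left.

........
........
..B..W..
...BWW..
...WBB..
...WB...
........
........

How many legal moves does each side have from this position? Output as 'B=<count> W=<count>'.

Answer: B=10 W=7

Derivation:
-- B to move --
(1,4): no bracket -> illegal
(1,5): flips 2 -> legal
(1,6): no bracket -> illegal
(2,3): flips 1 -> legal
(2,4): flips 1 -> legal
(2,6): flips 1 -> legal
(3,2): flips 1 -> legal
(3,6): flips 2 -> legal
(4,2): flips 1 -> legal
(4,6): no bracket -> illegal
(5,2): flips 1 -> legal
(6,2): flips 1 -> legal
(6,3): flips 2 -> legal
(6,4): no bracket -> illegal
B mobility = 10
-- W to move --
(1,1): no bracket -> illegal
(1,2): no bracket -> illegal
(1,3): no bracket -> illegal
(2,1): no bracket -> illegal
(2,3): flips 1 -> legal
(2,4): no bracket -> illegal
(3,1): no bracket -> illegal
(3,2): flips 1 -> legal
(3,6): no bracket -> illegal
(4,2): no bracket -> illegal
(4,6): flips 2 -> legal
(5,5): flips 2 -> legal
(5,6): flips 1 -> legal
(6,3): no bracket -> illegal
(6,4): flips 2 -> legal
(6,5): flips 1 -> legal
W mobility = 7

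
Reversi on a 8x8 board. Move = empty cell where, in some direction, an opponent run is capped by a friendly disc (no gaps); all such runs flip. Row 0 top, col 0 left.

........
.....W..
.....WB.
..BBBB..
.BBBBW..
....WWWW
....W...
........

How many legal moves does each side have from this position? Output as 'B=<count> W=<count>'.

Answer: B=9 W=8

Derivation:
-- B to move --
(0,4): flips 1 -> legal
(0,5): flips 2 -> legal
(0,6): no bracket -> illegal
(1,4): no bracket -> illegal
(1,6): flips 1 -> legal
(2,4): flips 1 -> legal
(3,6): no bracket -> illegal
(4,6): flips 1 -> legal
(4,7): no bracket -> illegal
(5,3): no bracket -> illegal
(6,3): no bracket -> illegal
(6,5): flips 3 -> legal
(6,6): flips 1 -> legal
(6,7): flips 2 -> legal
(7,3): no bracket -> illegal
(7,4): flips 2 -> legal
(7,5): no bracket -> illegal
B mobility = 9
-- W to move --
(1,6): no bracket -> illegal
(1,7): no bracket -> illegal
(2,1): flips 2 -> legal
(2,2): flips 2 -> legal
(2,3): flips 1 -> legal
(2,4): flips 2 -> legal
(2,7): flips 1 -> legal
(3,0): no bracket -> illegal
(3,1): no bracket -> illegal
(3,6): no bracket -> illegal
(3,7): flips 1 -> legal
(4,0): flips 4 -> legal
(4,6): no bracket -> illegal
(5,0): no bracket -> illegal
(5,1): no bracket -> illegal
(5,2): flips 2 -> legal
(5,3): no bracket -> illegal
W mobility = 8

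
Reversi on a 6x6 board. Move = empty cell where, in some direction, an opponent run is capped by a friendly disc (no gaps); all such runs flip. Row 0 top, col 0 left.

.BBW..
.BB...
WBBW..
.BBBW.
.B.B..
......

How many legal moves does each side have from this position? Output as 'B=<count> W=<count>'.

Answer: B=7 W=6

Derivation:
-- B to move --
(0,4): flips 1 -> legal
(1,0): no bracket -> illegal
(1,3): flips 1 -> legal
(1,4): flips 1 -> legal
(2,4): flips 1 -> legal
(2,5): flips 1 -> legal
(3,0): no bracket -> illegal
(3,5): flips 1 -> legal
(4,4): no bracket -> illegal
(4,5): flips 2 -> legal
B mobility = 7
-- W to move --
(0,0): flips 2 -> legal
(1,0): no bracket -> illegal
(1,3): no bracket -> illegal
(2,4): no bracket -> illegal
(3,0): flips 5 -> legal
(4,0): no bracket -> illegal
(4,2): flips 1 -> legal
(4,4): no bracket -> illegal
(5,0): flips 2 -> legal
(5,1): no bracket -> illegal
(5,2): flips 1 -> legal
(5,3): flips 2 -> legal
(5,4): no bracket -> illegal
W mobility = 6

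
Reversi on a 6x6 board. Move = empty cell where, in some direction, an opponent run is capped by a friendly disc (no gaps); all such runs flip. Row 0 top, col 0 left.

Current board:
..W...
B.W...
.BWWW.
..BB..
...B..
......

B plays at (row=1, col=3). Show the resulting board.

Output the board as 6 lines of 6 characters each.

Place B at (1,3); scan 8 dirs for brackets.
Dir NW: opp run (0,2), next=edge -> no flip
Dir N: first cell '.' (not opp) -> no flip
Dir NE: first cell '.' (not opp) -> no flip
Dir W: opp run (1,2), next='.' -> no flip
Dir E: first cell '.' (not opp) -> no flip
Dir SW: opp run (2,2), next='.' -> no flip
Dir S: opp run (2,3) capped by B -> flip
Dir SE: opp run (2,4), next='.' -> no flip
All flips: (2,3)

Answer: ..W...
B.WB..
.BWBW.
..BB..
...B..
......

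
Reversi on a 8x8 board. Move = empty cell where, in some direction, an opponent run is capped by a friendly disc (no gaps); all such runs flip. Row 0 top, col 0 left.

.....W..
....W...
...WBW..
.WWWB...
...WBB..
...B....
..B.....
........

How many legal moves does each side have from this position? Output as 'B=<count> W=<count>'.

-- B to move --
(0,3): no bracket -> illegal
(0,4): flips 1 -> legal
(0,6): no bracket -> illegal
(1,2): flips 1 -> legal
(1,3): flips 3 -> legal
(1,5): no bracket -> illegal
(1,6): flips 1 -> legal
(2,0): no bracket -> illegal
(2,1): no bracket -> illegal
(2,2): flips 2 -> legal
(2,6): flips 1 -> legal
(3,0): flips 3 -> legal
(3,5): no bracket -> illegal
(3,6): no bracket -> illegal
(4,0): no bracket -> illegal
(4,1): no bracket -> illegal
(4,2): flips 2 -> legal
(5,2): flips 1 -> legal
(5,4): no bracket -> illegal
B mobility = 9
-- W to move --
(1,3): no bracket -> illegal
(1,5): flips 1 -> legal
(3,5): flips 1 -> legal
(3,6): no bracket -> illegal
(4,2): no bracket -> illegal
(4,6): flips 2 -> legal
(5,1): no bracket -> illegal
(5,2): no bracket -> illegal
(5,4): flips 3 -> legal
(5,5): flips 1 -> legal
(5,6): flips 2 -> legal
(6,1): no bracket -> illegal
(6,3): flips 1 -> legal
(6,4): no bracket -> illegal
(7,1): no bracket -> illegal
(7,2): no bracket -> illegal
(7,3): no bracket -> illegal
W mobility = 7

Answer: B=9 W=7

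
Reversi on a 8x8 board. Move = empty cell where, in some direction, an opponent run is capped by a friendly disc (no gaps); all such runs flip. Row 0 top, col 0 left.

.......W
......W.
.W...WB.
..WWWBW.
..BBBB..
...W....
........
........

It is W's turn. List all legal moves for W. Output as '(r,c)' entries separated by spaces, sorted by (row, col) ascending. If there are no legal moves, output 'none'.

(1,5): no bracket -> illegal
(1,7): flips 3 -> legal
(2,4): no bracket -> illegal
(2,7): flips 1 -> legal
(3,1): flips 1 -> legal
(3,7): no bracket -> illegal
(4,1): no bracket -> illegal
(4,6): no bracket -> illegal
(5,1): flips 1 -> legal
(5,2): flips 2 -> legal
(5,4): flips 3 -> legal
(5,5): flips 3 -> legal
(5,6): flips 1 -> legal

Answer: (1,7) (2,7) (3,1) (5,1) (5,2) (5,4) (5,5) (5,6)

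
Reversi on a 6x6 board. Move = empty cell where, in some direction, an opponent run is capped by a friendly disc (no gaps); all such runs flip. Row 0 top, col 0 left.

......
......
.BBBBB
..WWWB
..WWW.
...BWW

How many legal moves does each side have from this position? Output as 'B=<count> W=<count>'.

-- B to move --
(3,1): flips 4 -> legal
(4,1): flips 1 -> legal
(4,5): flips 1 -> legal
(5,1): flips 2 -> legal
(5,2): flips 4 -> legal
B mobility = 5
-- W to move --
(1,0): flips 1 -> legal
(1,1): flips 1 -> legal
(1,2): flips 2 -> legal
(1,3): flips 1 -> legal
(1,4): flips 2 -> legal
(1,5): flips 1 -> legal
(2,0): no bracket -> illegal
(3,0): no bracket -> illegal
(3,1): no bracket -> illegal
(4,5): no bracket -> illegal
(5,2): flips 1 -> legal
W mobility = 7

Answer: B=5 W=7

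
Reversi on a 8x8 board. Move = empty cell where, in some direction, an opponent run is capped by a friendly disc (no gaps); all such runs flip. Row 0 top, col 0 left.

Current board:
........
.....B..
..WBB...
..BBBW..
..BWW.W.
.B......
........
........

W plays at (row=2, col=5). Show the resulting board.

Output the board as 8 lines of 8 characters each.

Place W at (2,5); scan 8 dirs for brackets.
Dir NW: first cell '.' (not opp) -> no flip
Dir N: opp run (1,5), next='.' -> no flip
Dir NE: first cell '.' (not opp) -> no flip
Dir W: opp run (2,4) (2,3) capped by W -> flip
Dir E: first cell '.' (not opp) -> no flip
Dir SW: opp run (3,4) capped by W -> flip
Dir S: first cell 'W' (not opp) -> no flip
Dir SE: first cell '.' (not opp) -> no flip
All flips: (2,3) (2,4) (3,4)

Answer: ........
.....B..
..WWWW..
..BBWW..
..BWW.W.
.B......
........
........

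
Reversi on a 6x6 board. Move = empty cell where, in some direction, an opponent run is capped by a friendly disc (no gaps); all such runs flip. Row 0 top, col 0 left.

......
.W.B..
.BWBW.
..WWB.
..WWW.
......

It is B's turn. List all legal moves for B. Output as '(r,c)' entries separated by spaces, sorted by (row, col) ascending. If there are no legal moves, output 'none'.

Answer: (0,1) (1,4) (2,5) (3,1) (3,5) (4,1) (5,2) (5,3) (5,4)

Derivation:
(0,0): no bracket -> illegal
(0,1): flips 1 -> legal
(0,2): no bracket -> illegal
(1,0): no bracket -> illegal
(1,2): no bracket -> illegal
(1,4): flips 1 -> legal
(1,5): no bracket -> illegal
(2,0): no bracket -> illegal
(2,5): flips 1 -> legal
(3,1): flips 3 -> legal
(3,5): flips 1 -> legal
(4,1): flips 1 -> legal
(4,5): no bracket -> illegal
(5,1): no bracket -> illegal
(5,2): flips 1 -> legal
(5,3): flips 2 -> legal
(5,4): flips 3 -> legal
(5,5): no bracket -> illegal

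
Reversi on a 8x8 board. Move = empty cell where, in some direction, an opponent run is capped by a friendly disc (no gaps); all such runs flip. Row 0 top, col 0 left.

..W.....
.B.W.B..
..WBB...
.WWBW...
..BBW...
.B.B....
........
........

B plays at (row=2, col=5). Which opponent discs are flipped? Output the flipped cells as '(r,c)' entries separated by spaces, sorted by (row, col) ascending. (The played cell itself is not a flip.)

Answer: (3,4)

Derivation:
Dir NW: first cell '.' (not opp) -> no flip
Dir N: first cell 'B' (not opp) -> no flip
Dir NE: first cell '.' (not opp) -> no flip
Dir W: first cell 'B' (not opp) -> no flip
Dir E: first cell '.' (not opp) -> no flip
Dir SW: opp run (3,4) capped by B -> flip
Dir S: first cell '.' (not opp) -> no flip
Dir SE: first cell '.' (not opp) -> no flip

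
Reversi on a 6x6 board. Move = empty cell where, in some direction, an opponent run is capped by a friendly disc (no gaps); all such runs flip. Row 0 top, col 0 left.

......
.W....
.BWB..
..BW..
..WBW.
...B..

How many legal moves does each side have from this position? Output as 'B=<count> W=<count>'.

Answer: B=8 W=4

Derivation:
-- B to move --
(0,0): no bracket -> illegal
(0,1): flips 1 -> legal
(0,2): no bracket -> illegal
(1,0): no bracket -> illegal
(1,2): flips 1 -> legal
(1,3): no bracket -> illegal
(2,0): no bracket -> illegal
(2,4): no bracket -> illegal
(3,1): flips 1 -> legal
(3,4): flips 1 -> legal
(3,5): flips 1 -> legal
(4,1): flips 1 -> legal
(4,5): flips 1 -> legal
(5,1): no bracket -> illegal
(5,2): flips 1 -> legal
(5,4): no bracket -> illegal
(5,5): no bracket -> illegal
B mobility = 8
-- W to move --
(1,0): no bracket -> illegal
(1,2): no bracket -> illegal
(1,3): flips 1 -> legal
(1,4): no bracket -> illegal
(2,0): flips 1 -> legal
(2,4): flips 1 -> legal
(3,0): no bracket -> illegal
(3,1): flips 2 -> legal
(3,4): no bracket -> illegal
(4,1): no bracket -> illegal
(5,2): no bracket -> illegal
(5,4): no bracket -> illegal
W mobility = 4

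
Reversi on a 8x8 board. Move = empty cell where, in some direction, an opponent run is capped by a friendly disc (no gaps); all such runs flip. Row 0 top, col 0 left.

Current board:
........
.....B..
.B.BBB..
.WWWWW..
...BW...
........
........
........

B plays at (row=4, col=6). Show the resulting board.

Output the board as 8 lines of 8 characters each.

Answer: ........
.....B..
.B.BBB..
.WWWWB..
...BW.B.
........
........
........

Derivation:
Place B at (4,6); scan 8 dirs for brackets.
Dir NW: opp run (3,5) capped by B -> flip
Dir N: first cell '.' (not opp) -> no flip
Dir NE: first cell '.' (not opp) -> no flip
Dir W: first cell '.' (not opp) -> no flip
Dir E: first cell '.' (not opp) -> no flip
Dir SW: first cell '.' (not opp) -> no flip
Dir S: first cell '.' (not opp) -> no flip
Dir SE: first cell '.' (not opp) -> no flip
All flips: (3,5)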